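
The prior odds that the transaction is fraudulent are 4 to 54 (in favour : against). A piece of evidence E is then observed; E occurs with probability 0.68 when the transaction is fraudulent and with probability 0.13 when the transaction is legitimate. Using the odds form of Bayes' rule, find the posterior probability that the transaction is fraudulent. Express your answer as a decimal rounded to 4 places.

Posterior probability ≈ 0.2793

Prior odds = 4/54 = 0.074074. In log-odds, ln(0.074074) = -2.6027.
Add log likelihood ratio: ln(5.2308) = 1.6546.
Posterior log-odds = -0.94813, so posterior odds = exp(-0.94813) = 0.38746. Converting, P(H|E) = 0.38746/1.3875 = 0.2793.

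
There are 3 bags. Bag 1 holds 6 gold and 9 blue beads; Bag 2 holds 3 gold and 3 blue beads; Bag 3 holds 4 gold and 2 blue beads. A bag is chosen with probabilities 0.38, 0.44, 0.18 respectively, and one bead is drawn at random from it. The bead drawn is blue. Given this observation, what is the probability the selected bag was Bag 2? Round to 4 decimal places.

Posterior probability ≈ 0.4331

Tabulate prior·likelihood by source: [1] prior 0.38, lik 0.6, product 0.2280; [2] prior 0.44, lik 0.5, product 0.2200; [3] prior 0.18, lik 0.3333, product 0.06000.
Normalizing constant = 0.50800; the posterior for Bag 2 is its product over the sum, 0.2200/0.50800 = 0.4331.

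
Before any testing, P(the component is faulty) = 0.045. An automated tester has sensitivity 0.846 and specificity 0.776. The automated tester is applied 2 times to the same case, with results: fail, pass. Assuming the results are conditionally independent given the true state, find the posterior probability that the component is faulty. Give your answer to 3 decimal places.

Let H be the event that the component is faulty; start with P(H) = 0.045. P('fail'|H) = 0.846, P('fail'|¬H) = 0.224.
Update on result 1 ('fail'): P(H) ← 0.846·0.0450 / (0.846·0.0450 + 0.224·0.9550) = 0.038070/0.25199 = 0.1511.
Update on result 2 ('pass'): P(H) ← 0.154·0.1511 / (0.154·0.1511 + 0.776·0.8489) = 0.023266/0.68203 = 0.0341.

Posterior P(H) ≈ 0.034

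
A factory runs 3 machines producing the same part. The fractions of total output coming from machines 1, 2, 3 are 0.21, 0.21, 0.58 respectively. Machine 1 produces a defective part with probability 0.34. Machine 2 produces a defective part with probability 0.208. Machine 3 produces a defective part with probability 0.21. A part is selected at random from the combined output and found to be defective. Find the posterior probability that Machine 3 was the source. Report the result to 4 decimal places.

Tabulate prior·likelihood by source: [1] prior 0.21, lik 0.34, product 0.07140; [2] prior 0.21, lik 0.208, product 0.04368; [3] prior 0.58, lik 0.21, product 0.1218.
Normalizing constant = 0.23688; the posterior for Machine 3 is its product over the sum, 0.1218/0.23688 = 0.5142.

Posterior probability ≈ 0.5142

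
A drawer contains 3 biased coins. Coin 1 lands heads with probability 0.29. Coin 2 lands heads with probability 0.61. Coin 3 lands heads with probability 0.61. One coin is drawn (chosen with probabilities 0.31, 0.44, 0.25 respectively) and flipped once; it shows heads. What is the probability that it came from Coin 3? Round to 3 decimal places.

Posterior probability ≈ 0.299

Tabulate prior·likelihood by source: [1] prior 0.31, lik 0.29, product 0.08990; [2] prior 0.44, lik 0.61, product 0.2684; [3] prior 0.25, lik 0.61, product 0.1525.
Normalizing constant = 0.51080; the posterior for Coin 3 is its product over the sum, 0.1525/0.51080 = 0.299.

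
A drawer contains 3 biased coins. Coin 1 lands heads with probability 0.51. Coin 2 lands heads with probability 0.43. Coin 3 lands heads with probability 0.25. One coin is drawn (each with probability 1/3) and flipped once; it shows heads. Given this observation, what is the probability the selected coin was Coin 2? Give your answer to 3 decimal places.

P(heads|C1) = 0.51; P(heads|C2) = 0.43; P(heads|C3) = 0.25.
Prior × likelihood for each source: 0.333333·0.51=0.1700, 0.333333·0.43=0.1433, 0.333333·0.25=0.08333. Summing gives P(heads) = 0.39667.
P(Coin 2 | heads) = 0.1433 / 0.39667 = 0.361.

Posterior probability ≈ 0.361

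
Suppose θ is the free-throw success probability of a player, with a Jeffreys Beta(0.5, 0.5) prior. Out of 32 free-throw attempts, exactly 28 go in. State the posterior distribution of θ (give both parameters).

Posterior: Beta(28.5, 4.5)

Observing 28 successes and 4 failures updates Beta(0.5, 0.5) by adding the success and failure counts to the two shape parameters: α = 0.5+28 = 28.5, β = 0.5+4 = 4.5.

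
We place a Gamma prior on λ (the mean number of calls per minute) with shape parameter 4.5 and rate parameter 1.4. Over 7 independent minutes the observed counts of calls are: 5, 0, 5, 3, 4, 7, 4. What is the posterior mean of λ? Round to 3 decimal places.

Total count ∑xᵢ = 28 over n = 7 minutes.
Gamma is conjugate to the Poisson likelihood: posterior is Gamma(shape = 4.5+28 = 32.5, rate = 1.4+7 = 8.4).
E[λ | data] = 32.5/8.4 = 3.869.

Posterior mean ≈ 3.869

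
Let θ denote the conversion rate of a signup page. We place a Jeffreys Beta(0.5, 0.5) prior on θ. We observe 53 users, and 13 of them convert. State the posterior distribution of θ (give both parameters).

Posterior: Beta(13.5, 40.5)

The binomial likelihood is conjugate to the Beta prior: with 13 successes and 40 failures, the posterior is Beta(0.5+13, 0.5+40) = Beta(13.5, 40.5).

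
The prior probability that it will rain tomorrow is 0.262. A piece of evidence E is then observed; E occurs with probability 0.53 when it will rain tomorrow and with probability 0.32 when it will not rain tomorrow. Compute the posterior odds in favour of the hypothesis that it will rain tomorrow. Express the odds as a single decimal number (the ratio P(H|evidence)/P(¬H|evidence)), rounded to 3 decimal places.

Posterior odds ≈ 0.588

Prior odds = 0.262/(1−0.262) = 0.35501. In log-odds, ln(0.35501) = -1.0356.
Add log likelihood ratio: ln(1.6562) = 0.50456.
Posterior log-odds = -0.53104, so posterior odds = exp(-0.53104) = 0.58799.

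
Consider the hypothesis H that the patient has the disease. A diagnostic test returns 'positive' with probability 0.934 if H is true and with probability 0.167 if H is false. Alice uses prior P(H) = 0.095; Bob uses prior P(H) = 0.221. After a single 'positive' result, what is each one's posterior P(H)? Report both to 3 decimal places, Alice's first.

Alice: 0.370; Bob: 0.613

The likelihood ratio for a 'positive' result is 0.934/0.167 = 5.5928.
Alice: prior odds 0.095/0.905 = 0.10497; posterior odds 0.58709; posterior probability 0.370.
Bob: prior odds 0.221/0.779 = 0.28370; posterior odds 1.5867; posterior probability 0.613.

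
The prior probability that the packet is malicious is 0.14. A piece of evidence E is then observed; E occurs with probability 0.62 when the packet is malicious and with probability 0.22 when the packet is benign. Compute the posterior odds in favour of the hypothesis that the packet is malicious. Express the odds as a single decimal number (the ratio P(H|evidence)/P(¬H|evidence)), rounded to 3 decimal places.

Posterior odds ≈ 0.459

Prior odds = 0.14/(1−0.14) = 0.16279. In log-odds, ln(0.16279) = -1.8153.
Add log likelihood ratio: ln(2.8182) = 1.0361.
Posterior log-odds = -0.77920, so posterior odds = exp(-0.77920) = 0.45877.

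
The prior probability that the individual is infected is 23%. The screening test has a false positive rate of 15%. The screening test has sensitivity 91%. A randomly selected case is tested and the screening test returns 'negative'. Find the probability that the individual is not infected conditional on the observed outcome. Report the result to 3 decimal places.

Let H be the event that the individual is infected. P(H) = 0.23, so P(¬H) = 0.77. With E the 'negative' result, P(E|H) = 0.09 and P(E|¬H) = 0.85.
P(E) = 0.09·0.23 + 0.85·0.77 = 0.020700 + 0.65450 = 0.67520.
By Bayes' theorem, P(H|E) = 0.020700 / 0.67520 = 0.031. Hence P(¬H|E) = 1 − 0.031 = 0.969.

P(¬H | E) ≈ 0.969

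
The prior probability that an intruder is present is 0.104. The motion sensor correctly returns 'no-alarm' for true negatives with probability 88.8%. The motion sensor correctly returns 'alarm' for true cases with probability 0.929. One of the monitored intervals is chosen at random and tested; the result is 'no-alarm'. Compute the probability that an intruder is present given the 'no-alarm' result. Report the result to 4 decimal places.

Let H be the event that an intruder is present. P(H) = 0.104, so P(¬H) = 0.896. With E the 'no-alarm' result, P(E|H) = 0.071 and P(E|¬H) = 0.888.
P(E) = 0.071·0.104 + 0.888·0.896 = 0.0073840 + 0.79565 = 0.80303.
By Bayes' theorem, P(H|E) = 0.0073840 / 0.80303 = 0.0092.

P(H | E) ≈ 0.0092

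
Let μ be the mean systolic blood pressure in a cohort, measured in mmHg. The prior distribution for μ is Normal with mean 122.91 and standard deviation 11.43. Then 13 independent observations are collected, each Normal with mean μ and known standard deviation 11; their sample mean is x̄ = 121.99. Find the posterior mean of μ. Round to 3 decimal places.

Posterior mean ≈ 122.051

With known σ, the Normal prior is conjugate. Weight on the data is w = (n/σ²)/(n/σ² + 1/τ₀²) = 0.107438/(0.107438+0.00765434) = 0.93349.
Posterior mean = w·x̄ + (1−w)·μ₀ = 0.93349·121.99 + 0.066506·122.91 = 122.051.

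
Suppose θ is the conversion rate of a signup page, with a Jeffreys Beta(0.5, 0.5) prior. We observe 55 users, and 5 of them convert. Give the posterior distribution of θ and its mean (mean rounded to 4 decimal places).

Posterior: Beta(5.5, 50.5); mean ≈ 0.0982

The binomial likelihood is conjugate to the Beta prior: with 5 successes and 50 failures, the posterior is Beta(0.5+5, 0.5+50) = Beta(5.5, 50.5).
E[θ | data] = 5.5/(5.5+50.5) = 0.0982.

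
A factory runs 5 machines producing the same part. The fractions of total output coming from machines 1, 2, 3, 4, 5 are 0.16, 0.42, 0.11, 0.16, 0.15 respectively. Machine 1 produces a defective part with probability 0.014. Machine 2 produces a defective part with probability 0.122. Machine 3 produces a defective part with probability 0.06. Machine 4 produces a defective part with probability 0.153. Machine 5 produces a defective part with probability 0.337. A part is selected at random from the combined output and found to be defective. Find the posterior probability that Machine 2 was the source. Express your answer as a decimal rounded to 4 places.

Tabulate prior·likelihood by source: [1] prior 0.16, lik 0.014, product 0.002240; [2] prior 0.42, lik 0.122, product 0.05124; [3] prior 0.11, lik 0.06, product 0.006600; [4] prior 0.16, lik 0.153, product 0.02448; [5] prior 0.15, lik 0.337, product 0.05055.
Normalizing constant = 0.13511; the posterior for Machine 2 is its product over the sum, 0.05124/0.13511 = 0.3792.

Posterior probability ≈ 0.3792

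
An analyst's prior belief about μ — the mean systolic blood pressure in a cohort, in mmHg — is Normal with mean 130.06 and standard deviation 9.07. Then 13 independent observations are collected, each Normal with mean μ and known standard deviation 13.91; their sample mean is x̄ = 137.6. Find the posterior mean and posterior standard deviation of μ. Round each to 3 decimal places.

Posterior mean ≈ 136.445; posterior SD ≈ 3.550

Prior precision 1/τ₀² = 1/9.07² = 0.0121559; data precision n/σ² = 13/13.91² = 0.0671876.
Posterior precision = 0.0121559 + 0.0671876 = 0.0793434, giving posterior SD = 1/√0.0793434 = 3.550.
Posterior mean = (0.0121559·130.06 + 0.0671876·137.6) / 0.0793434 = 136.445.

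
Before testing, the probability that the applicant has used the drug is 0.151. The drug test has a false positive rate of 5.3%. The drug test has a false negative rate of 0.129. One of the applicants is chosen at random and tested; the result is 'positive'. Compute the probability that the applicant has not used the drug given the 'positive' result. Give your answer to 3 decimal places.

Write H for 'the applicant has used the drug'. Prior odds H:¬H = 0.151/0.849 = 0.17786. For the 'positive' outcome, the likelihood ratio is 0.871/0.053 = 16.434.
Posterior odds = 0.17786 × 16.434 = 2.9229, so P(H|E) = 2.9229/(1+2.9229) = 0.745. Then P(¬H|E) = 1 − 0.745 = 0.255.

P(¬H | E) ≈ 0.255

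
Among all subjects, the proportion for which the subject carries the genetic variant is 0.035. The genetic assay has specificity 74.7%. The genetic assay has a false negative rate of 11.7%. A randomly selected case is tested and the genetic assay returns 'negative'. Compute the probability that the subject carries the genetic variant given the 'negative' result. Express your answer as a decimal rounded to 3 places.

P(H | E) ≈ 0.006

Let H be the event that the subject carries the genetic variant. P(H) = 0.035, so P(¬H) = 0.965. With E the 'negative' result, P(E|H) = 0.117 and P(E|¬H) = 0.747.
P(E) = 0.117·0.035 + 0.747·0.965 = 0.0040950 + 0.72086 = 0.72495.
By Bayes' theorem, P(H|E) = 0.0040950 / 0.72495 = 0.006.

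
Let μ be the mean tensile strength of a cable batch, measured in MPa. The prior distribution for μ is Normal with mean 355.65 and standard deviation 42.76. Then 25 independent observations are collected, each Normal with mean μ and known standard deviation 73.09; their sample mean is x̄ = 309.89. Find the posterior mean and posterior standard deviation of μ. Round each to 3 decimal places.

Posterior mean ≈ 314.678; posterior SD ≈ 13.832

With known σ, the Normal prior is conjugate. Weight on the data is w = (n/σ²)/(n/σ² + 1/τ₀²) = 0.00467977/(0.00467977+0.00054692) = 0.89536.
Posterior mean = w·x̄ + (1−w)·μ₀ = 0.89536·309.89 + 0.10464·355.65 = 314.678. Posterior variance = 1/(0.00467977+0.00054692) = 191.326, so SD = 13.832.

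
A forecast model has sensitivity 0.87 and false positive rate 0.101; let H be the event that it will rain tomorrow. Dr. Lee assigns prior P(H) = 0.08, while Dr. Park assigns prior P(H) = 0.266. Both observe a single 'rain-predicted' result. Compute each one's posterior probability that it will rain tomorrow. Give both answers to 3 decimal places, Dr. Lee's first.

P('+'|H) = 0.87, P('+'|¬H) = 0.101.
Dr. Lee: numerator 0.87·0.08 = 0.069600; evidence = 0.069600+0.101·0.92 = 0.16252; posterior = 0.428.
Dr. Park: numerator 0.87·0.266 = 0.23142; evidence = 0.23142+0.101·0.734 = 0.30555; posterior = 0.757.

Dr. Lee: 0.428; Dr. Park: 0.757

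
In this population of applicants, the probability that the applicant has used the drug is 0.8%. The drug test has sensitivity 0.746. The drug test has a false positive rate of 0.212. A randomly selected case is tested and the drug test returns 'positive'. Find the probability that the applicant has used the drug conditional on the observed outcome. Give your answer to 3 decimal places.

Write H for 'the applicant has used the drug'. Prior odds H:¬H = 0.008/0.992 = 0.0080645. For the 'positive' outcome, the likelihood ratio is 0.746/0.212 = 3.5189.
Posterior odds = 0.0080645 × 3.5189 = 0.028378, so P(H|E) = 0.028378/(1+0.028378) = 0.028.

P(H | E) ≈ 0.028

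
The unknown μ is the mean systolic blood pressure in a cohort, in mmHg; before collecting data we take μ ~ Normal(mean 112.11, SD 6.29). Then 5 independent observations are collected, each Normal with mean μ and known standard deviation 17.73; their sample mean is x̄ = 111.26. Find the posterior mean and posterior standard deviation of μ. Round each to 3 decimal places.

Posterior mean ≈ 111.782; posterior SD ≈ 4.928

Prior precision 1/τ₀² = 1/6.29² = 0.0252754; data precision n/σ² = 5/17.73² = 0.0159057.
Posterior precision = 0.0252754 + 0.0159057 = 0.0411811, giving posterior SD = 1/√0.0411811 = 4.928.
Posterior mean = (0.0252754·112.11 + 0.0159057·111.26) / 0.0411811 = 111.782.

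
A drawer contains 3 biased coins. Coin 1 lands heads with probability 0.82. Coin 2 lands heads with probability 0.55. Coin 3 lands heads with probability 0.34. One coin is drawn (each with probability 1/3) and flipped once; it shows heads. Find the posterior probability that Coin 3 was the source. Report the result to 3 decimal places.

Posterior probability ≈ 0.199

P(heads|C1) = 0.82; P(heads|C2) = 0.55; P(heads|C3) = 0.34.
Prior × likelihood for each source: 0.333333·0.82=0.2733, 0.333333·0.55=0.1833, 0.333333·0.34=0.1133. Summing gives P(heads) = 0.57000.
P(Coin 3 | heads) = 0.1133 / 0.57000 = 0.199.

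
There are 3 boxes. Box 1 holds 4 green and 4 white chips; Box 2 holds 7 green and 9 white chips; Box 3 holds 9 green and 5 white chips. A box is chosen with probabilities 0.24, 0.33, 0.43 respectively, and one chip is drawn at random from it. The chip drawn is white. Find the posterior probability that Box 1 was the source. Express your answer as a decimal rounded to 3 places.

Posterior probability ≈ 0.261

Tabulate prior·likelihood by source: [1] prior 0.24, lik 0.5, product 0.1200; [2] prior 0.33, lik 0.5625, product 0.1856; [3] prior 0.43, lik 0.3571, product 0.1536.
Normalizing constant = 0.45920; the posterior for Box 1 is its product over the sum, 0.1200/0.45920 = 0.261.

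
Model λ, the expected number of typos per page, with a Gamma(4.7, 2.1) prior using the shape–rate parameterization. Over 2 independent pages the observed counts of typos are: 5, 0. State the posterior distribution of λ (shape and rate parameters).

Total count ∑xᵢ = 5 over n = 2 pages.
Gamma is conjugate to the Poisson likelihood: posterior is Gamma(shape = 4.7+5 = 9.7, rate = 2.1+2 = 4.1).

Posterior: Gamma(shape=9.7, rate=4.1)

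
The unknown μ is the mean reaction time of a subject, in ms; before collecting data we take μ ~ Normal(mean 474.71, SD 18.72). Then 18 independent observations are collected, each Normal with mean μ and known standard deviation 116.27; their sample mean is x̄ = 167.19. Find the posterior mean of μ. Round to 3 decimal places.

Posterior mean ≈ 376.872

Prior precision 1/τ₀² = 1/18.72² = 0.00285357; data precision n/σ² = 18/116.27² = 0.00133149.
Posterior precision = 0.00285357 + 0.00133149 = 0.00418506.
Posterior mean = (0.00285357·474.71 + 0.00133149·167.19) / 0.00418506 = 376.872.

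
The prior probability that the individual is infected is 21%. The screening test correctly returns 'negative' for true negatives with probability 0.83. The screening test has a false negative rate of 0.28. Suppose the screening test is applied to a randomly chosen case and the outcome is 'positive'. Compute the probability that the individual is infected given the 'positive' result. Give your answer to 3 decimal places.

Let H be the event that the individual is infected. P(H) = 0.21, so P(¬H) = 0.79. With E the 'positive' result, P(E|H) = 0.72 and P(E|¬H) = 0.17.
P(E) = 0.72·0.21 + 0.17·0.79 = 0.15120 + 0.13430 = 0.28550.
By Bayes' theorem, P(H|E) = 0.15120 / 0.28550 = 0.530.

P(H | E) ≈ 0.530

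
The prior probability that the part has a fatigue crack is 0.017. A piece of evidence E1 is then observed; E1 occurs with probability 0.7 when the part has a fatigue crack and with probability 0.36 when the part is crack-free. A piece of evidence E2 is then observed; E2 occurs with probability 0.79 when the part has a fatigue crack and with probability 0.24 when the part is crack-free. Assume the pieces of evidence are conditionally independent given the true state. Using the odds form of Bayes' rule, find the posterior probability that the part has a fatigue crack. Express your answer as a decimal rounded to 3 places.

Posterior probability ≈ 0.100

Prior odds = 0.017/(1−0.017) = 0.017294. In log-odds, ln(0.017294) = -4.0574.
Add log likelihood ratios: ln(1.9444) + ln(3.2917) = 1.8564.
Posterior log-odds = -2.2010, so posterior odds = exp(-2.2010) = 0.11069. Converting, P(H|E) = 0.11069/1.1107 = 0.100.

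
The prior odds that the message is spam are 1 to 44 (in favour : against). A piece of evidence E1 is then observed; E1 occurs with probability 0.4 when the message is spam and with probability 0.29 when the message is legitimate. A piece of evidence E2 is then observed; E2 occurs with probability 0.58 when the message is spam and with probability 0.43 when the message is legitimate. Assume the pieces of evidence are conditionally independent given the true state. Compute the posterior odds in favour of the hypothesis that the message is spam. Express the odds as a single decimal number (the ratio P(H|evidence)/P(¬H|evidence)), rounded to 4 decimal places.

Prior odds = 1/44 = 0.022727. In log-odds, ln(0.022727) = -3.7842.
Add log likelihood ratios: ln(1.3793) + ln(1.3488) = 0.62083.
Posterior log-odds = -3.1634, so posterior odds = exp(-3.1634) = 0.042283.

Posterior odds ≈ 0.0423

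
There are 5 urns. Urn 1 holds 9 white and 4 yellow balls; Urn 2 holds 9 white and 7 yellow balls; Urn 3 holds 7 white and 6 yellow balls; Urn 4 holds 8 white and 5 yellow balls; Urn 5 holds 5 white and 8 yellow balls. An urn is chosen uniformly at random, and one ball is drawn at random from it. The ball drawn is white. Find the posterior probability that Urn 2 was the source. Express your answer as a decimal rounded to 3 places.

Posterior probability ≈ 0.201

Tabulate prior·likelihood by source: [1] prior 0.2, lik 0.6923, product 0.1385; [2] prior 0.2, lik 0.5625, product 0.1125; [3] prior 0.2, lik 0.5385, product 0.1077; [4] prior 0.2, lik 0.6154, product 0.1231; [5] prior 0.2, lik 0.3846, product 0.07692.
Normalizing constant = 0.55865; the posterior for Urn 2 is its product over the sum, 0.1125/0.55865 = 0.201.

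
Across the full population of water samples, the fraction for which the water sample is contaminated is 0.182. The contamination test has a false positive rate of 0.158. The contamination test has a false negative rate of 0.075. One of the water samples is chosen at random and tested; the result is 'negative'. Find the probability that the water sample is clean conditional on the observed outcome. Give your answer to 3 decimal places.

Write H for 'the water sample is contaminated'. Prior odds H:¬H = 0.182/0.818 = 0.22249. For the 'negative' outcome, the likelihood ratio is 0.075/0.842 = 0.089074.
Posterior odds = 0.22249 × 0.089074 = 0.019818, so P(H|E) = 0.019818/(1+0.019818) = 0.019. Then P(¬H|E) = 1 − 0.019 = 0.981.

P(¬H | E) ≈ 0.981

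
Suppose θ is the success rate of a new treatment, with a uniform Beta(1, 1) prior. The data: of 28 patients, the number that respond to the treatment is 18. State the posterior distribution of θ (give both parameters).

The binomial likelihood is conjugate to the Beta prior: with 18 successes and 10 failures, the posterior is Beta(1+18, 1+10) = Beta(19, 11).

Posterior: Beta(19, 11)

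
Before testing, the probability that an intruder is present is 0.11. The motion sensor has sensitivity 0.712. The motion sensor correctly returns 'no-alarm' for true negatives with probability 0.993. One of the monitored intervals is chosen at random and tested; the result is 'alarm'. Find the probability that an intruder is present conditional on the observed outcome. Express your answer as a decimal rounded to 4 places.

Write H for 'an intruder is present'. Prior odds H:¬H = 0.11/0.89 = 0.12360. For the 'alarm' outcome, the likelihood ratio is 0.712/0.007 = 101.71.
Posterior odds = 0.12360 × 101.71 = 12.571, so P(H|E) = 12.571/(1+12.571) = 0.9263.

P(H | E) ≈ 0.9263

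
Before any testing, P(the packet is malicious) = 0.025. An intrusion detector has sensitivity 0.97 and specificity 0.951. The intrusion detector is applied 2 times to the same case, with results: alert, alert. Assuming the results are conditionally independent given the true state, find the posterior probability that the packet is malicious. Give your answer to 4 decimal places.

With H the event that the packet is malicious, the joint likelihood of the observed sequence is P(data|H) = 0.97·0.97 = 0.94090 and P(data|¬H) = 0.049·0.049 = 0.0024010.
Bayes: P(H|data) = 0.025·0.94090 / (0.025·0.94090 + 0.975·0.0024010) = 0.023523/0.025863 = 0.9095.

Posterior P(H) ≈ 0.9095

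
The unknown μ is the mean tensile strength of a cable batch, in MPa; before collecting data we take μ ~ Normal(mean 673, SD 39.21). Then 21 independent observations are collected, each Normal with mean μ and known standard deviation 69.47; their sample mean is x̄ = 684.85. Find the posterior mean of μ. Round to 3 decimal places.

Posterior mean ≈ 683.309

With known σ, the Normal prior is conjugate. Weight on the data is w = (n/σ²)/(n/σ² + 1/τ₀²) = 0.00435136/(0.00435136+0.00065044) = 0.86996.
Posterior mean = w·x̄ + (1−w)·μ₀ = 0.86996·684.85 + 0.13004·673 = 683.309.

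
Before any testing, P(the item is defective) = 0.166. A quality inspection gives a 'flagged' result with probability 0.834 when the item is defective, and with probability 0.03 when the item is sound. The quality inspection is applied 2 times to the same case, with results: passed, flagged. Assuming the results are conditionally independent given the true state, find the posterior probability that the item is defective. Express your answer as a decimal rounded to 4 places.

Posterior P(H) ≈ 0.4864

With H the event that the item is defective, the joint likelihood of the observed sequence is P(data|H) = 0.166·0.834 = 0.13844 and P(data|¬H) = 0.97·0.03 = 0.029100.
Bayes: P(H|data) = 0.166·0.13844 / (0.166·0.13844 + 0.834·0.029100) = 0.022982/0.047251 = 0.4864.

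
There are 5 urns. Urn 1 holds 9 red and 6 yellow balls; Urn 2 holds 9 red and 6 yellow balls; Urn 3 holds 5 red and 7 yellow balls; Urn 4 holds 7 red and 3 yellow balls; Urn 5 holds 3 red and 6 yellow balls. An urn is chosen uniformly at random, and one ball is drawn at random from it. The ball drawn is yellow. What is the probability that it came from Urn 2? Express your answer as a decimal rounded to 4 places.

P(yellow|Urn 1) = 0.4; P(yellow|Urn 2) = 0.4; P(yellow|Urn 3) = 0.5833; P(yellow|Urn 4) = 0.3; P(yellow|Urn 5) = 0.6667.
Prior × likelihood for each source: 0.2·0.4=0.08000, 0.2·0.4=0.08000, 0.2·0.5833=0.1167, 0.2·0.3=0.06000, 0.2·0.6667=0.1333. Summing gives P(yellow) = 0.47000.
P(Urn 2 | yellow) = 0.08000 / 0.47000 = 0.1702.

Posterior probability ≈ 0.1702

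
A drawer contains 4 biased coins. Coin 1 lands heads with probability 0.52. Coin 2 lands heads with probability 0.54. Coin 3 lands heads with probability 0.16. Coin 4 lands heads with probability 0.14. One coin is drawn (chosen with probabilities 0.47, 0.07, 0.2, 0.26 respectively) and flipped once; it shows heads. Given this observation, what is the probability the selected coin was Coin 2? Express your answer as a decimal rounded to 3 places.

P(heads|C1) = 0.52; P(heads|C2) = 0.54; P(heads|C3) = 0.16; P(heads|C4) = 0.14.
Prior × likelihood for each source: 0.47·0.52=0.2444, 0.07·0.54=0.03780, 0.2·0.16=0.03200, 0.26·0.14=0.03640. Summing gives P(heads) = 0.35060.
P(Coin 2 | heads) = 0.03780 / 0.35060 = 0.108.

Posterior probability ≈ 0.108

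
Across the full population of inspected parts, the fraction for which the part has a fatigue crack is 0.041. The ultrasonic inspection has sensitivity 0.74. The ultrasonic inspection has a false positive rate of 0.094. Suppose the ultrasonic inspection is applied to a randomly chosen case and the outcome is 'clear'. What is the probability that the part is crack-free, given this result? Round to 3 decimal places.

P(¬H | E) ≈ 0.988

Write H for 'the part has a fatigue crack'. Prior odds H:¬H = 0.041/0.959 = 0.042753. For the 'clear' outcome, the likelihood ratio is 0.26/0.906 = 0.28698.
Posterior odds = 0.042753 × 0.28698 = 0.012269, so P(H|E) = 0.012269/(1+0.012269) = 0.012. Then P(¬H|E) = 1 − 0.012 = 0.988.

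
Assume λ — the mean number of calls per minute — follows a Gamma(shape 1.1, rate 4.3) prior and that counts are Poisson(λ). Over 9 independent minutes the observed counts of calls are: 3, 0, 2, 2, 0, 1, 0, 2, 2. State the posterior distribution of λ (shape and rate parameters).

Total count ∑xᵢ = 12 over n = 9 minutes.
Gamma is conjugate to the Poisson likelihood: posterior is Gamma(shape = 1.1+12 = 13.1, rate = 4.3+9 = 13.3).

Posterior: Gamma(shape=13.1, rate=13.3)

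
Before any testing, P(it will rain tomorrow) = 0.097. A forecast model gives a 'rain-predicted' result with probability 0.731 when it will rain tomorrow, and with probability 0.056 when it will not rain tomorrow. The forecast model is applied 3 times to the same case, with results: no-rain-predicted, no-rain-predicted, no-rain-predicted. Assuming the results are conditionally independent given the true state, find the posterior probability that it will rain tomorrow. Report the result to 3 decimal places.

With H the event that it will rain tomorrow, the joint likelihood of the observed sequence is P(data|H) = 0.269·0.269·0.269 = 0.019465 and P(data|¬H) = 0.944·0.944·0.944 = 0.84123.
Bayes: P(H|data) = 0.097·0.019465 / (0.097·0.019465 + 0.903·0.84123) = 0.0018881/0.76152 = 0.0025.

Posterior P(H) ≈ 0.002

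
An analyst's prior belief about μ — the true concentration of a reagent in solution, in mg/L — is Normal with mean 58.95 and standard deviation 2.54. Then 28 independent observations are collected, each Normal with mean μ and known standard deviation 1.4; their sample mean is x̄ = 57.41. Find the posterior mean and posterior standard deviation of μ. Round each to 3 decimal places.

Posterior mean ≈ 57.427; posterior SD ≈ 0.263

Prior precision 1/τ₀² = 1/2.54² = 0.155000; data precision n/σ² = 28/1.4² = 14.2857.
Posterior precision = 0.155000 + 14.2857 = 14.4407, giving posterior SD = 1/√14.4407 = 0.263.
Posterior mean = (0.155000·58.95 + 14.2857·57.41) / 14.4407 = 57.427.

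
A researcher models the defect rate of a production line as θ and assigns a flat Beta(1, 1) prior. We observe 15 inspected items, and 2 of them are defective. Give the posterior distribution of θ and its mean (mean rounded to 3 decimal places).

The binomial likelihood is conjugate to the Beta prior: with 2 successes and 13 failures, the posterior is Beta(1+2, 1+13) = Beta(3, 14).
E[θ | data] = 3/(3+14) = 0.176.

Posterior: Beta(3, 14); mean ≈ 0.176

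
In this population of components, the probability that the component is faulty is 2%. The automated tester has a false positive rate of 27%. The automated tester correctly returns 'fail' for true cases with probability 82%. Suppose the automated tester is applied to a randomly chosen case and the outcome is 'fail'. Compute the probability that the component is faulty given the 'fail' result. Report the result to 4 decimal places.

P(H | E) ≈ 0.0584

Let H be the event that the component is faulty. P(H) = 0.02, so P(¬H) = 0.98. With E the 'fail' result, P(E|H) = 0.82 and P(E|¬H) = 0.27.
P(E) = 0.82·0.02 + 0.27·0.98 = 0.016400 + 0.26460 = 0.28100.
By Bayes' theorem, P(H|E) = 0.016400 / 0.28100 = 0.0584.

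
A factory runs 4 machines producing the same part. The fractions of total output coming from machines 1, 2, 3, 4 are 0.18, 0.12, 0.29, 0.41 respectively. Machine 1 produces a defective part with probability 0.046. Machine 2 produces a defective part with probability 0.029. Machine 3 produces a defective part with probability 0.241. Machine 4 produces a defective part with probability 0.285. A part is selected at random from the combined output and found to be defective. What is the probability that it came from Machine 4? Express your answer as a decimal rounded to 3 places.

Tabulate prior·likelihood by source: [1] prior 0.18, lik 0.046, product 0.008280; [2] prior 0.12, lik 0.029, product 0.003480; [3] prior 0.29, lik 0.241, product 0.06989; [4] prior 0.41, lik 0.285, product 0.1168.
Normalizing constant = 0.19850; the posterior for Machine 4 is its product over the sum, 0.1168/0.19850 = 0.589.

Posterior probability ≈ 0.589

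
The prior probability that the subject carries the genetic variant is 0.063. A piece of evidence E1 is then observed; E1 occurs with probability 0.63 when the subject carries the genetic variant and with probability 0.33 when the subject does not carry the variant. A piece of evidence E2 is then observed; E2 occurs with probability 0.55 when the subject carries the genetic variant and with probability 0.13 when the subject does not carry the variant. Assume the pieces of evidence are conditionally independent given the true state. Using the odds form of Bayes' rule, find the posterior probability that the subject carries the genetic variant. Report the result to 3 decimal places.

Posterior probability ≈ 0.352

Prior odds = 0.063/(1−0.063) = 0.067236. In log-odds, ln(0.067236) = -2.6995.
Add log likelihood ratios: ln(1.9091) + ln(4.2308) = 2.0890.
Posterior log-odds = -0.61054, so posterior odds = exp(-0.61054) = 0.54306. Converting, P(H|E) = 0.54306/1.5431 = 0.352.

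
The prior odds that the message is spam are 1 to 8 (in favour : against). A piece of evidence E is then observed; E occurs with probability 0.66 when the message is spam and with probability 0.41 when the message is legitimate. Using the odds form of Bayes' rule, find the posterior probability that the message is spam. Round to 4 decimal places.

Posterior probability ≈ 0.1675

Prior odds = 1/8 = 0.12500. In log-odds, ln(0.12500) = -2.0794.
Add log likelihood ratio: ln(1.6098) = 0.47608.
Posterior log-odds = -1.6034, so posterior odds = exp(-1.6034) = 0.20122. Converting, P(H|E) = 0.20122/1.2012 = 0.1675.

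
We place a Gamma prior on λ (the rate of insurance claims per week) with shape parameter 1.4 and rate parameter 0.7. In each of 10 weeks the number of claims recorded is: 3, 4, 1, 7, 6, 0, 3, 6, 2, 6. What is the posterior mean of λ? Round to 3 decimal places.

Total count ∑xᵢ = 38 over n = 10 weeks.
Gamma is conjugate to the Poisson likelihood: posterior is Gamma(shape = 1.4+38 = 39.4, rate = 0.7+10 = 10.7).
Posterior mean = shape/rate = 39.4/10.7 = 3.682.

Posterior mean ≈ 3.682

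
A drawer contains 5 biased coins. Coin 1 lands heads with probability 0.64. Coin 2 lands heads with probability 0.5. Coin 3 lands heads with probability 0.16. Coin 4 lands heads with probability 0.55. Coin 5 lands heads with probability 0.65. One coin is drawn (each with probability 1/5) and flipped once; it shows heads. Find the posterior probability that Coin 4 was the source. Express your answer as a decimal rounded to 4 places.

Posterior probability ≈ 0.2200

P(heads|C1) = 0.64; P(heads|C2) = 0.5; P(heads|C3) = 0.16; P(heads|C4) = 0.55; P(heads|C5) = 0.65.
Prior × likelihood for each source: 0.2·0.64=0.1280, 0.2·0.5=0.1000, 0.2·0.16=0.03200, 0.2·0.55=0.1100, 0.2·0.65=0.1300. Summing gives P(heads) = 0.50000.
P(Coin 4 | heads) = 0.1100 / 0.50000 = 0.2200.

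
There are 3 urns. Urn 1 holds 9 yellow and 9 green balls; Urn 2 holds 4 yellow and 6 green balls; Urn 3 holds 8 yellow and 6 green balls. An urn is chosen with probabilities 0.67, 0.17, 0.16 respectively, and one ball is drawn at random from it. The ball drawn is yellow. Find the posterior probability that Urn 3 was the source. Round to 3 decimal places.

Tabulate prior·likelihood by source: [1] prior 0.67, lik 0.5, product 0.3350; [2] prior 0.17, lik 0.4, product 0.06800; [3] prior 0.16, lik 0.5714, product 0.09143.
Normalizing constant = 0.49443; the posterior for Urn 3 is its product over the sum, 0.09143/0.49443 = 0.185.

Posterior probability ≈ 0.185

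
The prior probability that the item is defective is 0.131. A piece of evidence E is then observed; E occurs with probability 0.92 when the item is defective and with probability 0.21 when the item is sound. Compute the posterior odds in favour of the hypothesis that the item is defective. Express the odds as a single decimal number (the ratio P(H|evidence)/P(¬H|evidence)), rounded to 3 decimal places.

Prior odds = 0.131/(1−0.131) = 0.15075. In log-odds, ln(0.15075) = -1.8921.
Add log likelihood ratio: ln(4.3810) = 1.4773.
Posterior log-odds = -0.41488, so posterior odds = exp(-0.41488) = 0.66042.

Posterior odds ≈ 0.660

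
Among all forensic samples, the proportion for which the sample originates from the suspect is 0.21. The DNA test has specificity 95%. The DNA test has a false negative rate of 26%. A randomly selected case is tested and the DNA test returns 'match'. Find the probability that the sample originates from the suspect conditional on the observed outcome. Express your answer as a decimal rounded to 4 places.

Let H be the event that the sample originates from the suspect. P(H) = 0.21, so P(¬H) = 0.79. With E the 'match' result, P(E|H) = 0.74 and P(E|¬H) = 0.05.
P(E) = 0.74·0.21 + 0.05·0.79 = 0.15540 + 0.039500 = 0.19490.
By Bayes' theorem, P(H|E) = 0.15540 / 0.19490 = 0.7973.

P(H | E) ≈ 0.7973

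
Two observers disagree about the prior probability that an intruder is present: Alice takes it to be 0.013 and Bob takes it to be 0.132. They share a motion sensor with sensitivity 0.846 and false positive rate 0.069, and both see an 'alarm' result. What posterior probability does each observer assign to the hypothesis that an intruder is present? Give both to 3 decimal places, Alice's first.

P('+'|H) = 0.846, P('+'|¬H) = 0.069.
Alice: numerator 0.846·0.013 = 0.010998; evidence = 0.010998+0.069·0.987 = 0.079101; posterior = 0.139.
Bob: numerator 0.846·0.132 = 0.11167; evidence = 0.11167+0.069·0.868 = 0.17156; posterior = 0.651.

Alice: 0.139; Bob: 0.651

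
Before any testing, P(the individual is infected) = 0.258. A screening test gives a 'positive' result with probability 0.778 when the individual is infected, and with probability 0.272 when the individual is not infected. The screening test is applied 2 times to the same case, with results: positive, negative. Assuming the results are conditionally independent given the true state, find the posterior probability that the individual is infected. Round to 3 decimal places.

Posterior P(H) ≈ 0.233

With H the event that the individual is infected, the joint likelihood of the observed sequence is P(data|H) = 0.778·0.222 = 0.17272 and P(data|¬H) = 0.272·0.728 = 0.19802.
Bayes: P(H|data) = 0.258·0.17272 / (0.258·0.17272 + 0.742·0.19802) = 0.044561/0.19149 = 0.2327.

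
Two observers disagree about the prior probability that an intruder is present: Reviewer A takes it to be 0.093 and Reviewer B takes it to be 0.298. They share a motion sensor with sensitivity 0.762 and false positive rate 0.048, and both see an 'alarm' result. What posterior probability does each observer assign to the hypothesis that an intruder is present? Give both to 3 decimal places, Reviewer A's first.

P('+'|H) = 0.762, P('+'|¬H) = 0.048.
Reviewer A: numerator 0.762·0.093 = 0.070866; evidence = 0.070866+0.048·0.907 = 0.11440; posterior = 0.619.
Reviewer B: numerator 0.762·0.298 = 0.22708; evidence = 0.22708+0.048·0.702 = 0.26077; posterior = 0.871.

Reviewer A: 0.619; Reviewer B: 0.871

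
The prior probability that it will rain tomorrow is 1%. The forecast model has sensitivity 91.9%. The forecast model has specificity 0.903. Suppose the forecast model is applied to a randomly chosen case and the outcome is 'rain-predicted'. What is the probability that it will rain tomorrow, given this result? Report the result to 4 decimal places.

Let H be the event that it will rain tomorrow. P(H) = 0.01, so P(¬H) = 0.99. With E the 'rain-predicted' result, P(E|H) = 0.919 and P(E|¬H) = 0.097.
P(E) = 0.919·0.01 + 0.097·0.99 = 0.0091900 + 0.096030 = 0.10522.
By Bayes' theorem, P(H|E) = 0.0091900 / 0.10522 = 0.0873.

P(H | E) ≈ 0.0873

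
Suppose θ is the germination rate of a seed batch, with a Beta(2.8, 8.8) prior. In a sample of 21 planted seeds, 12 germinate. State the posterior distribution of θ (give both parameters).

Posterior: Beta(14.8, 17.8)

Observing 12 successes and 9 failures updates Beta(2.8, 8.8) by adding the success and failure counts to the two shape parameters: α = 2.8+12 = 14.8, β = 8.8+9 = 17.8.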